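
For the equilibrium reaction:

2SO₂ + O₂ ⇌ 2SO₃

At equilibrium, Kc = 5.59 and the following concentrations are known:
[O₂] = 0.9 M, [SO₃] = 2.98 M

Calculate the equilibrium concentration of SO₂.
[SO₂] = 1.3286 M

Kc = ([SO₃]^2) / ([SO₂]^2 × [O₂]) = 5.59
[SO₂]^2 = (product terms)/(Kc · other reactant terms) = 8.8804 / (5.59 · 0.9) = 1.7651
[SO₂] = (1.7651)^(1/2) = 1.3286 M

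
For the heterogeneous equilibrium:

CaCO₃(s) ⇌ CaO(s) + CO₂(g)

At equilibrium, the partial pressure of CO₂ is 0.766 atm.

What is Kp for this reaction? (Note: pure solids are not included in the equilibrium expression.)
K_p = 0.766

Solids (CaCO₃, CaO) have activity 1 and are excluded.
Kp = P(CO₂) = 0.766.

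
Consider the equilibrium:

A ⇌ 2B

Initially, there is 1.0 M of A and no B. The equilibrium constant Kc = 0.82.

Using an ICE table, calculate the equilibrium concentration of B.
[B] = 0.723 M

ICE: [A] = 1.0 − x, [B] = 2x.
Kc = (2x)²/(1.0 − x) = 0.82 ⇒ 4x² + 0.82x − 0.82 = 0.
x = (−0.82 + √(0.82² + 4·4·0.82))/(2·4) = (−0.82 + √13.792)/8 = 0.36173.
[B] = 2x = 0.723 M.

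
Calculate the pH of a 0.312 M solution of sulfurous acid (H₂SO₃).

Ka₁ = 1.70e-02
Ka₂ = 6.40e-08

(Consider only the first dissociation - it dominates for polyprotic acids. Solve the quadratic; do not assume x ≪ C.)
pH = 1.19

x² + Ka₁·x − Ka₁·C = 0 with Ka₁ = 1.70e-02, C = 0.312.
x = (−Ka₁ + √(Ka₁² + 4·Ka₁·C))/2 = 6.4823e-02 M, so pH = 1.19.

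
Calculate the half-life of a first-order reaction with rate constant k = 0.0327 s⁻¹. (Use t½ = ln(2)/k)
21.20 s

t½ = ln(2)/k = 0.6931/0.0327 = 21.20 s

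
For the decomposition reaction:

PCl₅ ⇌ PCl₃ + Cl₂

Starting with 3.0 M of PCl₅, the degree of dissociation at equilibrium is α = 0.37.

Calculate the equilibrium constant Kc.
K_c = 0.6519

x = α·[A]₀ = 0.37 × 3.0 = 1.11 M dissociated.
At eq: [PCl₅] = 3.0 − 1.11 = 1.89 M; [PCl₃] = [Cl₂] = x = 1.11 M.
Kc = [PCl₃][Cl₂]/[PCl₅] = (1.11)²/1.89 = 0.6519.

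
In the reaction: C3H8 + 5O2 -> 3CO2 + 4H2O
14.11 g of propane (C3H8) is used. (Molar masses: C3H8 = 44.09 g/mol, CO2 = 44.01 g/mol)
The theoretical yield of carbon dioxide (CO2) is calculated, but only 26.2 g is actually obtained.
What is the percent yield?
Moles of C3H8 = 14.11 g ÷ 44.09 g/mol = 0.320027 mol
Mole ratio: 3 mol CO2 / 1 mol C3H8
Moles of CO2 = 0.320027 × (3/1) = 0.960082 mol
Theoretical yield = 0.960082 mol × 44.01 g/mol = 42.253 g
Actual yield = 26.2 g
Percent yield = (26.2 / 42.253) × 100% = 62.0%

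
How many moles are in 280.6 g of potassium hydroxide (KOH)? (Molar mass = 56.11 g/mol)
Moles = 280.6 g ÷ 56.11 g/mol = 5.001 mol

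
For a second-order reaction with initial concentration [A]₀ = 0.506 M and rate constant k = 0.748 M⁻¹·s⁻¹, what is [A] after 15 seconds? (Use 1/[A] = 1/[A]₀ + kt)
0.0758 M

1/[A] = 1/[A]₀ + k·t = 1/0.506 + (0.748)·(15) = 1.9763 + 11.2200 = 13.1963
[A] = 1/13.1963 = 0.0758 M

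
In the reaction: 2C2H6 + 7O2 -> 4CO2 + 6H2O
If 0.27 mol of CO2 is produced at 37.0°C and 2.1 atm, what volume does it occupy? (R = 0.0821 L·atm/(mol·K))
T = 37.0°C + 273.15 = 310.15 K
V = nRT/P = (0.27 × 0.0821 × 310.15) / 2.1
V = 3.27 L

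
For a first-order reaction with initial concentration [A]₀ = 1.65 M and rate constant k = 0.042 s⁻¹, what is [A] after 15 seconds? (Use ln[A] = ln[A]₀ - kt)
0.8788 M

ln[A] = ln[A]₀ - k·t = ln(1.65) - (0.042)·(15) = 0.5008 - 0.6300 = -0.1292
[A] = e^(-0.1292) = 0.8788 M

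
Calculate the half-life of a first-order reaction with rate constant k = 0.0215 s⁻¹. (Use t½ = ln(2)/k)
32.24 s

t½ = ln(2)/k = 0.6931/0.0215 = 32.24 s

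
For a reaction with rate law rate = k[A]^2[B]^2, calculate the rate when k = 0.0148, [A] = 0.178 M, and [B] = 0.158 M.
1.171e-05 M/s

rate = k·[A]^2·[B]^2 = 0.0148·(0.178)^2·(0.158)^2 = 0.0148·0.031684·0.024964 = 1.171e-05 M/s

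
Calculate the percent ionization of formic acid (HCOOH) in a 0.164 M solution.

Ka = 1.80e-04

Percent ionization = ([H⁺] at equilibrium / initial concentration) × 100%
Percent ionization = 3.26%

Let x = [H⁺]. Ka = x²/(C - x) ⇒ x² + (1.80e-04)x - (1.80e-04)(0.164) = 0. x = 5.3440e-03. Percent = (5.3440e-03/0.164) × 100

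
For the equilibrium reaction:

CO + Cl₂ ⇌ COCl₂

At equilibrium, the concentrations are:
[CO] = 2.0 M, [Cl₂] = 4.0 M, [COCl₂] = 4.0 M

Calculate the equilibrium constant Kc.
K_c = 0.5000

Kc = ([COCl₂]) / ([CO] × [Cl₂])
   = ((4.0)) / ((2.0)·(4.0))
   = 4 / 8 = 0.5000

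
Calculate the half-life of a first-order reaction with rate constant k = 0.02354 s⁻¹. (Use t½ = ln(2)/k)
29.45 s

t½ = ln(2)/k = 0.6931/0.02354 = 29.45 s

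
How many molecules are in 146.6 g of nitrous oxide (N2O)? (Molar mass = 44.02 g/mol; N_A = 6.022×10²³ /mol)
Moles = 146.6 g ÷ 44.02 g/mol = 3.3303 mol
Molecules = 3.3303 mol × 6.022×10²³ /mol = 2.006e+24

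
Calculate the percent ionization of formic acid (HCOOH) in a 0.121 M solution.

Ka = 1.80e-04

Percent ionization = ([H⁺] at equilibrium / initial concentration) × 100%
Percent ionization = 3.78%

Let x = [H⁺]. Ka = x²/(C - x) ⇒ x² + (1.80e-04)x - (1.80e-04)(0.121) = 0. x = 4.5778e-03. Percent = (4.5778e-03/0.121) × 100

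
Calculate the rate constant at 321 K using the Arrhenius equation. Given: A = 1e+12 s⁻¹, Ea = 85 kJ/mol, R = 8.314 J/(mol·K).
1.47e-02 s⁻¹

k = A·exp(-Ea/(R·T)) = 1e+12·exp(-85000/(8.314·321)) = 1e+12·exp(-31.8496) = 1e+12·1.4720e-14 = 1.47e-02 s⁻¹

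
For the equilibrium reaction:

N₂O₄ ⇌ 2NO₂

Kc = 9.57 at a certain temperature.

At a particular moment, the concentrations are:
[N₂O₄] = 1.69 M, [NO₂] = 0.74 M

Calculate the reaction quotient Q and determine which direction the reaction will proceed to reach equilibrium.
Q = 0.324, Q < K, reaction proceeds forward (toward products)

Q = ([NO₂]^2) / ([N₂O₄])
  = ((0.74)^2) / ((1.69)) = 0.5476/1.69 = 0.324
Since Q = 0.324 < Kc = 9.57, the reaction proceeds forward (toward products) to reach equilibrium.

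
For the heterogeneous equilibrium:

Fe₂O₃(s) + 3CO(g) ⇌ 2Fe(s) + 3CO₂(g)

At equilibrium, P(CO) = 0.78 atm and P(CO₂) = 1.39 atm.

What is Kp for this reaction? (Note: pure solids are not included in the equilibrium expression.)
K_p = 5.659

Solids (Fe₂O₃, Fe) are excluded.
Kp = P(CO₂)³/P(CO)³ = (1.39)³/(0.78)³ = 2.686/0.4746 = 5.659.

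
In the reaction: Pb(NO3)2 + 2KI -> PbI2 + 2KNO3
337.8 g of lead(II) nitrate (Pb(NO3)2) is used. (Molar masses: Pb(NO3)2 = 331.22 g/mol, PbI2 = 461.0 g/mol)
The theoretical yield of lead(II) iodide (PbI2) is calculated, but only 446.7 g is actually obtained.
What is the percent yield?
Moles of Pb(NO3)2 = 337.8 g ÷ 331.22 g/mol = 1.01987 mol
Mole ratio: 1 mol PbI2 / 1 mol Pb(NO3)2
Moles of PbI2 = 1.01987 × (1/1) = 1.01987 mol
Theoretical yield = 1.01987 mol × 461.0 g/mol = 470.16 g
Actual yield = 446.7 g
Percent yield = (446.7 / 470.16) × 100% = 95.0%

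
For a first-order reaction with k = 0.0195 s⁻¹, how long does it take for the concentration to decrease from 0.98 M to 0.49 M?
35.55 s

From ln[A] = ln[A]₀ - k·t: t = ln([A]₀/[A])/k = ln(0.98/0.49)/0.0195 = ln(2.0000)/0.0195 = 0.6931/0.0195 = 35.55 s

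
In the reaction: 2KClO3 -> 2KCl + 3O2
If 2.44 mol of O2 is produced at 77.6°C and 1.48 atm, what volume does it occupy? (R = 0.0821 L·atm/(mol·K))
T = 77.6°C + 273.15 = 350.75 K
V = nRT/P = (2.44 × 0.0821 × 350.75) / 1.48
V = 47.48 L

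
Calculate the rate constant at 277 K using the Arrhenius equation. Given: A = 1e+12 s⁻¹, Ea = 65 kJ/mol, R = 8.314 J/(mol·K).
5.52e-01 s⁻¹

k = A·exp(-Ea/(R·T)) = 1e+12·exp(-65000/(8.314·277)) = 1e+12·exp(-28.2243) = 1e+12·5.5250e-13 = 5.52e-01 s⁻¹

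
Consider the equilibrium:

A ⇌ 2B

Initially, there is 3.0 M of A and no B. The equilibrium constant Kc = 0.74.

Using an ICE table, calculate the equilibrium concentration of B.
[B] = 1.316 M

ICE: [A] = 3.0 − x, [B] = 2x.
Kc = (2x)²/(3.0 − x) = 0.74 ⇒ 4x² + 0.74x − 2.22 = 0.
x = (−0.74 + √(0.74² + 4·4·2.22))/(2·4) = (−0.74 + √36.068)/8 = 0.6582.
[B] = 2x = 1.316 M.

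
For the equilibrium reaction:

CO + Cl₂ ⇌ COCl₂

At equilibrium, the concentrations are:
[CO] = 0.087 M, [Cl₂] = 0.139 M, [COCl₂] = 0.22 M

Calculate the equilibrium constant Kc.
K_c = 18.1923

Kc = ([COCl₂]) / ([CO] × [Cl₂])
   = ((0.22)) / ((0.087)·(0.139))
   = 0.22 / 0.012093 = 18.1923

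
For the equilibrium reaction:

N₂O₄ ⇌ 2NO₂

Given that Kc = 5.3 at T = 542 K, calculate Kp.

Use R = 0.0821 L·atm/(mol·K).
K_p = 235.8405

Δn = (moles gaseous products) − (moles gaseous reactants) = 1
T = 542 K; RT = 0.0821 × 542 = 44.4982
Kp = Kc·(RT)^Δn = 5.3 × (44.4982)^1 = 5.3 × 44.4982 = 235.8405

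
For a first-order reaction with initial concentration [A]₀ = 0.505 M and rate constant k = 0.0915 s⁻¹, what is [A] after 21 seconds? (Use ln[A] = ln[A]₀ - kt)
0.0739 M

ln[A] = ln[A]₀ - k·t = ln(0.505) - (0.0915)·(21) = -0.6832 - 1.9215 = -2.6047
[A] = e^(-2.6047) = 0.0739 M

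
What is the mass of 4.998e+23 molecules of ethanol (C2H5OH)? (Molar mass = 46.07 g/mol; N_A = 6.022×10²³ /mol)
Moles = 4.998e+23 ÷ 6.022×10²³ = 0.829957 mol
Mass = 0.829957 mol × 46.07 g/mol = 38.24 g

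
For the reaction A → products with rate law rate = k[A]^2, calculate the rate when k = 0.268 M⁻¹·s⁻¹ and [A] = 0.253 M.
0.01715 M/s

rate = k·[A]^2 = 0.268·(0.253)^2 = 0.268·0.064009 = 0.01715 M/s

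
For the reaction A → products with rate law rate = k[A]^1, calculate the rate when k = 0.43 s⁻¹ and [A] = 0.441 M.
0.1896 M/s

rate = k·[A]^1 = 0.43·(0.441)^1 = 0.43·0.441 = 0.1896 M/s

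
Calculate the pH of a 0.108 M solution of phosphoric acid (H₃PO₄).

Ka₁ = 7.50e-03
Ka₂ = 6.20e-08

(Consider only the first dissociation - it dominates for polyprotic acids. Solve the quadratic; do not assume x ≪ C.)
pH = 1.60

x² + Ka₁·x − Ka₁·C = 0 with Ka₁ = 7.50e-03, C = 0.108.
x = (−Ka₁ + √(Ka₁² + 4·Ka₁·C))/2 = 2.4956e-02 M, so pH = 1.60.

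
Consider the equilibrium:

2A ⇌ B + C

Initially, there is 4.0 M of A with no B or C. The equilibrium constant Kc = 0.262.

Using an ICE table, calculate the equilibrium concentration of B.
[B] = 1.012 M

ICE: [A] = 4.0 − 2x, [B] = [C] = x.
Kc = x²/(4.0 − 2x)² = 0.262 ⇒ √Kc = x/(4.0 − 2x).
x = √0.262·4.0/(1 + 2√0.262) = 0.51186·4.0/2.0237 = 1.0117.
[B] = x = 1.012 M.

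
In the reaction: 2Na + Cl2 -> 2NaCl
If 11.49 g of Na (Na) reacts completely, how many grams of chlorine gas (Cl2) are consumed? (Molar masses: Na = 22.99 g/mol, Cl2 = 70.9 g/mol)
Moles of Na = 11.49 g ÷ 22.99 g/mol = 0.499783 mol
Mole ratio: 1 mol Cl2 / 2 mol Na
Moles of Cl2 = 0.499783 × (1/2) = 0.249891 mol
Mass of Cl2 = 0.249891 mol × 70.9 g/mol = 17.72 g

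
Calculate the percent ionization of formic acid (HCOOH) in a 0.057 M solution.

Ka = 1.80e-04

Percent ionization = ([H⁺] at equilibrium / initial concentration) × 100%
Percent ionization = 5.46%

Let x = [H⁺]. Ka = x²/(C - x) ⇒ x² + (1.80e-04)x - (1.80e-04)(0.057) = 0. x = 3.1144e-03. Percent = (3.1144e-03/0.057) × 100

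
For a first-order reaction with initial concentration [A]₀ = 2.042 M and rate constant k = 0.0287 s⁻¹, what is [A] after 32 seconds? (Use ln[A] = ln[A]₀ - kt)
0.8151 M

ln[A] = ln[A]₀ - k·t = ln(2.042) - (0.0287)·(32) = 0.7139 - 0.9184 = -0.2045
[A] = e^(-0.2045) = 0.8151 M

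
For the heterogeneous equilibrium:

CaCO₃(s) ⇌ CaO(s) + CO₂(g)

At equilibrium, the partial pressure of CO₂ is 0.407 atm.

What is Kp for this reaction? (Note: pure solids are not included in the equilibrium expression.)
K_p = 0.407

Solids (CaCO₃, CaO) have activity 1 and are excluded.
Kp = P(CO₂) = 0.407.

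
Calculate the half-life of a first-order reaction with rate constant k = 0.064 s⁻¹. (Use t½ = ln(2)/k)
10.83 s

t½ = ln(2)/k = 0.6931/0.064 = 10.83 s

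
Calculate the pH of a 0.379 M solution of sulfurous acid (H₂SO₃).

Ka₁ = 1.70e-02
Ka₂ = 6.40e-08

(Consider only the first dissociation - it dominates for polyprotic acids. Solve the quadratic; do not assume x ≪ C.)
pH = 1.14

x² + Ka₁·x − Ka₁·C = 0 with Ka₁ = 1.70e-02, C = 0.379.
x = (−Ka₁ + √(Ka₁² + 4·Ka₁·C))/2 = 7.2217e-02 M, so pH = 1.14.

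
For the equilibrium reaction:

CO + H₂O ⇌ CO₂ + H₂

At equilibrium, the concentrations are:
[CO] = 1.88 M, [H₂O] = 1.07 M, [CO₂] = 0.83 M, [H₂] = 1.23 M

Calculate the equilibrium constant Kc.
K_c = 0.5075

Kc = ([CO₂] × [H₂]) / ([CO] × [H₂O])
   = ((0.83)·(1.23)) / ((1.88)·(1.07))
   = 1.0209 / 2.0116 = 0.5075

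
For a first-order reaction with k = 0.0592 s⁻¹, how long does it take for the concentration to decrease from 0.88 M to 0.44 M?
11.71 s

From ln[A] = ln[A]₀ - k·t: t = ln([A]₀/[A])/k = ln(0.88/0.44)/0.0592 = ln(2.0000)/0.0592 = 0.6931/0.0592 = 11.71 s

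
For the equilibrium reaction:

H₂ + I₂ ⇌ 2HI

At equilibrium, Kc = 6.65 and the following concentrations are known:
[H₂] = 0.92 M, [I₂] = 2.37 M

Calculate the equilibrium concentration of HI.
[HI] = 3.8078 M

Kc = ([HI]^2) / ([H₂] × [I₂]) = 6.65
[HI]^2 = Kc · (reactant terms)/(other product terms) = 6.65 · 2.1804 / 1 = 14.5
[HI] = (14.5)^(1/2) = 3.8078 M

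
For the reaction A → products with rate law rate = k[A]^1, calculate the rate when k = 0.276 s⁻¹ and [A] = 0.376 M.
0.1038 M/s

rate = k·[A]^1 = 0.276·(0.376)^1 = 0.276·0.376 = 0.1038 M/s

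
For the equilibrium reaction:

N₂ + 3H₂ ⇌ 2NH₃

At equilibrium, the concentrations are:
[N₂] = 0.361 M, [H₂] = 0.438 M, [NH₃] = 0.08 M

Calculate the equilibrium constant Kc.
K_c = 0.2110

Kc = ([NH₃]^2) / ([N₂] × [H₂]^3)
   = ((0.08)^2) / ((0.361)·(0.438)^3)
   = 0.0064 / 0.030334 = 0.2110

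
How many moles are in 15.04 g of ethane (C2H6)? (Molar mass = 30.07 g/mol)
Moles = 15.04 g ÷ 30.07 g/mol = 0.5002 mol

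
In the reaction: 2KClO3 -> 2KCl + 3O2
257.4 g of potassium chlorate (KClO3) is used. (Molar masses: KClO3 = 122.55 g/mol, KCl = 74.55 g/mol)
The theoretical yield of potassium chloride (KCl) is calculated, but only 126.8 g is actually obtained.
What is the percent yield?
Moles of KClO3 = 257.4 g ÷ 122.55 g/mol = 2.10037 mol
Mole ratio: 2 mol KCl / 2 mol KClO3
Moles of KCl = 2.10037 × (2/2) = 2.10037 mol
Theoretical yield = 2.10037 mol × 74.55 g/mol = 156.58 g
Actual yield = 126.8 g
Percent yield = (126.8 / 156.58) × 100% = 81.0%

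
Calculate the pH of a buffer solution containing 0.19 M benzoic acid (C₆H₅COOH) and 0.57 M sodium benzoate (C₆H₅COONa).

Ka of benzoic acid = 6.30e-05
pH = 4.68

pKa = -log(6.30e-05) = 4.20. pH = pKa + log([A⁻]/[HA]) = 4.20 + log(0.57/0.19)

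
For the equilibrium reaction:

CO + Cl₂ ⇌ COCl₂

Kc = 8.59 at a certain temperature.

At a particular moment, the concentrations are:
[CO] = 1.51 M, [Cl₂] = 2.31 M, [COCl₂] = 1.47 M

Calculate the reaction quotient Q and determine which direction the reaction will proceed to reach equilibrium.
Q = 0.421, Q < K, reaction proceeds forward (toward products)

Q = ([COCl₂]) / ([CO] × [Cl₂])
  = ((1.47)) / ((1.51)·(2.31)) = 1.47/3.4881 = 0.4214
Since Q = 0.4214 < Kc = 8.59, the reaction proceeds forward (toward products) to reach equilibrium.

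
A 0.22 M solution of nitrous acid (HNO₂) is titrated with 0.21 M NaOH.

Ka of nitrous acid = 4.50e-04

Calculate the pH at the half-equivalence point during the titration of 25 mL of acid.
pH = pKa = 3.35

At the half-equivalence point, [HA] = [A⁻], so by Henderson–Hasselbalch pH = pKa + log(1) = pKa.
pKa = −log(4.50e-04) = 3.35.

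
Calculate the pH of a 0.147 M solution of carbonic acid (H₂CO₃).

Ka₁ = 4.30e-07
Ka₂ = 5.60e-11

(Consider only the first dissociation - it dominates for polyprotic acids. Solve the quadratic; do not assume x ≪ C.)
pH = 3.60

x² + Ka₁·x − Ka₁·C = 0 with Ka₁ = 4.30e-07, C = 0.147.
x = (−Ka₁ + √(Ka₁² + 4·Ka₁·C))/2 = 2.5120e-04 M, so pH = 3.60.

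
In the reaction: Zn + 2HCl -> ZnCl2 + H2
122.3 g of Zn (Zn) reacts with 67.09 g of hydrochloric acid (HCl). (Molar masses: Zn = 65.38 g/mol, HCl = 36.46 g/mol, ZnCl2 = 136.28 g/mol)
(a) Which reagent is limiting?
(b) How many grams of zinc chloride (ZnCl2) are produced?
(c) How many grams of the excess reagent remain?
(a) HCl, (b) 125.4 g, (c) 62.15 g

Moles of Zn = 122.3 g ÷ 65.38 g/mol = 1.8706 mol
Moles of HCl = 67.09 g ÷ 36.46 g/mol = 1.8401 mol
Moles ÷ coefficient: Zn: 1.8706/1 = 1.871, HCl: 1.8401/2 = 0.92
(a) HCl has the smaller value, so HCl is the limiting reagent.
(b) Moles of ZnCl2 = 1.8401 mol HCl × (1/2) = 0.920049 mol; mass = 0.920049 mol × 136.28 g/mol = 125.4 g
(c) Zn consumed = 1.8401 × (1/2) = 0.920049 mol; remaining = 1.8706 − 0.920049 = 0.950553 mol; mass = 0.950553 mol × 65.38 g/mol = 62.15 g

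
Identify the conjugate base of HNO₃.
Conjugate base: NO₃⁻

Conjugate acid-base pairs differ by one H⁺. Ka × Kb = Kw for a conjugate pair.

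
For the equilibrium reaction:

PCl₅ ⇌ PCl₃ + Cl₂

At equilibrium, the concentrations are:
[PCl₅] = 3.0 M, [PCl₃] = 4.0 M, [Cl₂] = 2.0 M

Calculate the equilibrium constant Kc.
K_c = 2.6667

Kc = ([PCl₃] × [Cl₂]) / ([PCl₅])
   = ((4.0)·(2.0)) / ((3.0))
   = 8 / 3 = 2.6667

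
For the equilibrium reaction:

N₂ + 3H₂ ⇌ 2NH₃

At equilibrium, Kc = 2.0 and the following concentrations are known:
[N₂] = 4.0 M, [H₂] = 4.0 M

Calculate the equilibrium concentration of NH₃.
[NH₃] = 22.6274 M

Kc = ([NH₃]^2) / ([N₂] × [H₂]^3) = 2.0
[NH₃]^2 = Kc · (reactant terms)/(other product terms) = 2.0 · 256 / 1 = 512
[NH₃] = (512)^(1/2) = 22.6274 M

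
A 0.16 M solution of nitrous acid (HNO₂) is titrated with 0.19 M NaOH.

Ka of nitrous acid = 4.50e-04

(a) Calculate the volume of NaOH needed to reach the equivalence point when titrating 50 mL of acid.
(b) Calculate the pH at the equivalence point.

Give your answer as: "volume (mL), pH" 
V = 42.1 mL, pH = 8.14

(a) At equivalence: moles acid = moles base.
moles acid = 0.16 × 0.05 = 0.008 mol; V_NaOH = 0.008/0.19 = 0.04211 L = 42.1 mL.
(b) At equivalence, all acid → conjugate base A⁻ at [A⁻] = 0.008/0.09211 = 0.08686 M.
Kb = Kw/Ka = 1.0e-14/4.50e-04 = 2.222e-11; [OH⁻] = √(Kb·[A⁻]) = 1.389e-06; pOH = 5.86; pH = 14 − pOH = 8.14.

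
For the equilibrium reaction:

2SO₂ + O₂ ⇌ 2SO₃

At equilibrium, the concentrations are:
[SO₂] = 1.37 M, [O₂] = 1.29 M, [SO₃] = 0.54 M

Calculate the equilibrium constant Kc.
K_c = 0.1204

Kc = ([SO₃]^2) / ([SO₂]^2 × [O₂])
   = ((0.54)^2) / ((1.37)^2·(1.29))
   = 0.2916 / 2.4212 = 0.1204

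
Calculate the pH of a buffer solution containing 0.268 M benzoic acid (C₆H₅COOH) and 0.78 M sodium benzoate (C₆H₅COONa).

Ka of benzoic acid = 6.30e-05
pH = 4.66

pKa = -log(6.30e-05) = 4.20. pH = pKa + log([A⁻]/[HA]) = 4.20 + log(0.78/0.268)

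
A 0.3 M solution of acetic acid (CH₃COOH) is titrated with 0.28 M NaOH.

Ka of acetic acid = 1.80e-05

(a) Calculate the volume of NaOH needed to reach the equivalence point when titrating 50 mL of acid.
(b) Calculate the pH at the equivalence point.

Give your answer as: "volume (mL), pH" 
V = 53.6 mL, pH = 8.95

(a) At equivalence: moles acid = moles base.
moles acid = 0.3 × 0.05 = 0.015 mol; V_NaOH = 0.015/0.28 = 0.05357 L = 53.6 mL.
(b) At equivalence, all acid → conjugate base A⁻ at [A⁻] = 0.015/0.1036 = 0.1448 M.
Kb = Kw/Ka = 1.0e-14/1.80e-05 = 5.556e-10; [OH⁻] = √(Kb·[A⁻]) = 8.970e-06; pOH = 5.05; pH = 14 − pOH = 8.95.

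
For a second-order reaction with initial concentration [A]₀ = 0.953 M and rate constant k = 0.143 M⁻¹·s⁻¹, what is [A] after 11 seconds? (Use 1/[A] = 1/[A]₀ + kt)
0.3813 M

1/[A] = 1/[A]₀ + k·t = 1/0.953 + (0.143)·(11) = 1.0493 + 1.5730 = 2.6223
[A] = 1/2.6223 = 0.3813 M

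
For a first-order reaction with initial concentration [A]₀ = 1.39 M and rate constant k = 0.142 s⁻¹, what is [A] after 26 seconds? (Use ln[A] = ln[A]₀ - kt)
0.0346 M

ln[A] = ln[A]₀ - k·t = ln(1.39) - (0.142)·(26) = 0.3293 - 3.6920 = -3.3627
[A] = e^(-3.3627) = 0.0346 M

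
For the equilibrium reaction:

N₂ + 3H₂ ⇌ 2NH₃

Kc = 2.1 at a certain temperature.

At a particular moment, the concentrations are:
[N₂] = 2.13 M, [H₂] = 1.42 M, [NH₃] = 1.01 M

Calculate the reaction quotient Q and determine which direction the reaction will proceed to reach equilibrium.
Q = 0.167, Q < K, reaction proceeds forward (toward products)

Q = ([NH₃]^2) / ([N₂] × [H₂]^3)
  = ((1.01)^2) / ((2.13)·(1.42)^3) = 1.0201/6.0988 = 0.1673
Since Q = 0.1673 < Kc = 2.1, the reaction proceeds forward (toward products) to reach equilibrium.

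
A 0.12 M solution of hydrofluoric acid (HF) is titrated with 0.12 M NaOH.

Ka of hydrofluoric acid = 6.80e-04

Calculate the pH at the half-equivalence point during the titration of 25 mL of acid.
pH = pKa = 3.17

At the half-equivalence point, [HA] = [A⁻], so by Henderson–Hasselbalch pH = pKa + log(1) = pKa.
pKa = −log(6.80e-04) = 3.17.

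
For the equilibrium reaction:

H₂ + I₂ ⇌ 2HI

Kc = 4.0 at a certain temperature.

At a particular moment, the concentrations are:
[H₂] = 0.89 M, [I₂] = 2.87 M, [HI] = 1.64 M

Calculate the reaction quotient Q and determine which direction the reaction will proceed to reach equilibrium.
Q = 1.053, Q < K, reaction proceeds forward (toward products)

Q = ([HI]^2) / ([H₂] × [I₂])
  = ((1.64)^2) / ((0.89)·(2.87)) = 2.6896/2.5543 = 1.053
Since Q = 1.053 < Kc = 4.0, the reaction proceeds forward (toward products) to reach equilibrium.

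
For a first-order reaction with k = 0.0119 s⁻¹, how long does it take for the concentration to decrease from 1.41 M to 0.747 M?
53.38 s

From ln[A] = ln[A]₀ - k·t: t = ln([A]₀/[A])/k = ln(1.41/0.747)/0.0119 = ln(1.8876)/0.0119 = 0.6353/0.0119 = 53.38 s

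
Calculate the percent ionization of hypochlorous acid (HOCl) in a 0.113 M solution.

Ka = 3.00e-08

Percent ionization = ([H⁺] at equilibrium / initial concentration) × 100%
Percent ionization = 0.0515%

Let x = [H⁺]. Ka = x²/(C - x) ⇒ x² + (3.00e-08)x - (3.00e-08)(0.113) = 0. x = 5.8209e-05. Percent = (5.8209e-05/0.113) × 100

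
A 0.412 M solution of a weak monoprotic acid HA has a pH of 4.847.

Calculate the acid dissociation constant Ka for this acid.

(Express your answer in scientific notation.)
K_a = 4.91e-10

[H⁺] = 10^(−pH) = 10^(−4.847) = 1.422e-05 M. For HA ⇌ H⁺ + A⁻, Ka = x²/(C − x) = (1.422e-05)²/(0.412 − 1.422e-05) = 4.91e-10.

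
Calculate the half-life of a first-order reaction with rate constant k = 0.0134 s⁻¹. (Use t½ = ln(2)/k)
51.73 s

t½ = ln(2)/k = 0.6931/0.0134 = 51.73 s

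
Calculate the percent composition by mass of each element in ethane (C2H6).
C: 79.88%, H: 20.11%

Molar mass of C2H6 = 30.07 g/mol
% C = (2 × 12.01) / 30.07 × 100% = 24.02 / 30.07 × 100% = 79.88%
% H = (6 × 1.008) / 30.07 × 100% = 6.048 / 30.07 × 100% = 20.11%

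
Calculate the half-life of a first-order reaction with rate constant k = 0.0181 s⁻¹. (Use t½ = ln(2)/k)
38.30 s

t½ = ln(2)/k = 0.6931/0.0181 = 38.30 s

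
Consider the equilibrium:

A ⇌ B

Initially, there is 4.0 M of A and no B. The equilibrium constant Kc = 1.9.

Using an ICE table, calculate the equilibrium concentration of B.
[B] = 2.621 M

ICE: [A] = 4.0 − x, [B] = x.
Kc = x/(4.0 − x) = 1.9 ⇒ x = 1.9·4.0/(1 + 1.9) = 7.6/2.9 = 2.621.
[B] = x = 2.621 M.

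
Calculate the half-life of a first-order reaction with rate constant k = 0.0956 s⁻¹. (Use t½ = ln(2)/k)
7.25 s

t½ = ln(2)/k = 0.6931/0.0956 = 7.25 s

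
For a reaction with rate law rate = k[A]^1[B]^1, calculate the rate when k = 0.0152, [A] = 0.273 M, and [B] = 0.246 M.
0.001021 M/s

rate = k·[A]^1·[B]^1 = 0.0152·(0.273)^1·(0.246)^1 = 0.0152·0.273·0.246 = 0.001021 M/s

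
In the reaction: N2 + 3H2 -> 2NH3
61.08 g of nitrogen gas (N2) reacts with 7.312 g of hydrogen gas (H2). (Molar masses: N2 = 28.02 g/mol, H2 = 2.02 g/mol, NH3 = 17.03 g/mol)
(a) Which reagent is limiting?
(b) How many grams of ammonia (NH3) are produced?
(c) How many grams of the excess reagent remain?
(a) H2, (b) 41.1 g, (c) 27.27 g

Moles of N2 = 61.08 g ÷ 28.02 g/mol = 2.17987 mol
Moles of H2 = 7.312 g ÷ 2.02 g/mol = 3.6198 mol
Moles ÷ coefficient: N2: 2.17987/1 = 2.18, H2: 3.6198/3 = 1.207
(a) H2 has the smaller value, so H2 is the limiting reagent.
(b) Moles of NH3 = 3.6198 mol H2 × (2/3) = 2.4132 mol; mass = 2.4132 mol × 17.03 g/mol = 41.1 g
(c) N2 consumed = 3.6198 × (1/3) = 1.2066 mol; remaining = 2.17987 − 1.2066 = 0.973271 mol; mass = 0.973271 mol × 28.02 g/mol = 27.27 g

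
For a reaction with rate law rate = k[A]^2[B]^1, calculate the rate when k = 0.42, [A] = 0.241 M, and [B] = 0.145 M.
0.003537 M/s

rate = k·[A]^2·[B]^1 = 0.42·(0.241)^2·(0.145)^1 = 0.42·0.058081·0.145 = 0.003537 M/s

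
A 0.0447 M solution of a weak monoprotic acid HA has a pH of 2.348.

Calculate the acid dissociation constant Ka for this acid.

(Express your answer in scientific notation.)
K_a = 5.01e-04

[H⁺] = 10^(−pH) = 10^(−2.348) = 4.487e-03 M. For HA ⇌ H⁺ + A⁻, Ka = x²/(C − x) = (4.487e-03)²/(0.0447 − 4.487e-03) = 5.01e-04.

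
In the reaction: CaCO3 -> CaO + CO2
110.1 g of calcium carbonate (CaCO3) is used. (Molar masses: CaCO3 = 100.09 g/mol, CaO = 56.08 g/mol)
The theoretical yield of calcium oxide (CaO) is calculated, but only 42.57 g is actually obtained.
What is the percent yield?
Moles of CaCO3 = 110.1 g ÷ 100.09 g/mol = 1.10001 mol
Mole ratio: 1 mol CaO / 1 mol CaCO3
Moles of CaO = 1.10001 × (1/1) = 1.10001 mol
Theoretical yield = 1.10001 mol × 56.08 g/mol = 61.689 g
Actual yield = 42.57 g
Percent yield = (42.57 / 61.689) × 100% = 69.0%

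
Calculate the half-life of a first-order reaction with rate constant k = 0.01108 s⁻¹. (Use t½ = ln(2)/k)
62.56 s

t½ = ln(2)/k = 0.6931/0.01108 = 62.56 s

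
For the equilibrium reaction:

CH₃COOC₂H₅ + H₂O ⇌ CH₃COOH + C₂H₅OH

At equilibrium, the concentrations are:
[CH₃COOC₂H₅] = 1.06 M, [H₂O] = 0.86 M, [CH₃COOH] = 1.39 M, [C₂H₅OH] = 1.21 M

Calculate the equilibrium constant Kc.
K_c = 1.8450

Kc = ([CH₃COOH] × [C₂H₅OH]) / ([CH₃COOC₂H₅] × [H₂O])
   = ((1.39)·(1.21)) / ((1.06)·(0.86))
   = 1.6819 / 0.9116 = 1.8450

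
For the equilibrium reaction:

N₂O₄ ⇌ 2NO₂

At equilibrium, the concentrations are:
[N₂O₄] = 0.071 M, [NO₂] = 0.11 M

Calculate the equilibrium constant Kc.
K_c = 0.1704

Kc = ([NO₂]^2) / ([N₂O₄])
   = ((0.11)^2) / ((0.071))
   = 0.0121 / 0.071 = 0.1704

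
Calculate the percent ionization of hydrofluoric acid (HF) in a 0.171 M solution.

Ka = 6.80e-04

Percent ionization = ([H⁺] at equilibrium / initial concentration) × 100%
Percent ionization = 6.11%

Let x = [H⁺]. Ka = x²/(C - x) ⇒ x² + (6.80e-04)x - (6.80e-04)(0.171) = 0. x = 1.0449e-02. Percent = (1.0449e-02/0.171) × 100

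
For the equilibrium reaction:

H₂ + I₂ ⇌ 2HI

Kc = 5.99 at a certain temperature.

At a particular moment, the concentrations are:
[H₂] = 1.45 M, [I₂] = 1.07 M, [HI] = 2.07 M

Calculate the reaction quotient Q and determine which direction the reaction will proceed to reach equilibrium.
Q = 2.762, Q < K, reaction proceeds forward (toward products)

Q = ([HI]^2) / ([H₂] × [I₂])
  = ((2.07)^2) / ((1.45)·(1.07)) = 4.2849/1.5515 = 2.762
Since Q = 2.762 < Kc = 5.99, the reaction proceeds forward (toward products) to reach equilibrium.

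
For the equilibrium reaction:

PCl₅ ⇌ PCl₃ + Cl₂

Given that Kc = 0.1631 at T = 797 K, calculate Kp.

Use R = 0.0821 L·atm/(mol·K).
K_p = 10.6722

Δn = (moles gaseous products) − (moles gaseous reactants) = 1
T = 797 K; RT = 0.0821 × 797 = 65.4337
Kp = Kc·(RT)^Δn = 0.1631 × (65.4337)^1 = 0.1631 × 65.4337 = 10.6722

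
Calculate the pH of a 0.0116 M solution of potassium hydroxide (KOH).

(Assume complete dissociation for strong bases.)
pH = 12.06

[OH⁻] = 0.0116 M for strong base. pOH = -log[OH⁻] = 1.94, pH = 14 - pOH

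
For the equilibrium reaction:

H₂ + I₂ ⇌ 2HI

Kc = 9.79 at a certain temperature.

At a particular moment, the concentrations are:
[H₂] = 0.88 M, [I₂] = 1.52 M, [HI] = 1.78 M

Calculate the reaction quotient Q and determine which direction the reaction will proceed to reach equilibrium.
Q = 2.369, Q < K, reaction proceeds forward (toward products)

Q = ([HI]^2) / ([H₂] × [I₂])
  = ((1.78)^2) / ((0.88)·(1.52)) = 3.1684/1.3376 = 2.369
Since Q = 2.369 < Kc = 9.79, the reaction proceeds forward (toward products) to reach equilibrium.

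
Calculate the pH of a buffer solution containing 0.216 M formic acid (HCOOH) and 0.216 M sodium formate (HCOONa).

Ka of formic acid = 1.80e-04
pH = 3.74

pKa = -log(1.80e-04) = 3.74. pH = pKa + log([A⁻]/[HA]) = 3.74 + log(0.216/0.216)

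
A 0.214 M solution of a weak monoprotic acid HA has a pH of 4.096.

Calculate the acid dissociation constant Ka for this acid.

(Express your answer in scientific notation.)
K_a = 3.00e-08

[H⁺] = 10^(−pH) = 10^(−4.096) = 8.017e-05 M. For HA ⇌ H⁺ + A⁻, Ka = x²/(C − x) = (8.017e-05)²/(0.214 − 8.017e-05) = 3.00e-08.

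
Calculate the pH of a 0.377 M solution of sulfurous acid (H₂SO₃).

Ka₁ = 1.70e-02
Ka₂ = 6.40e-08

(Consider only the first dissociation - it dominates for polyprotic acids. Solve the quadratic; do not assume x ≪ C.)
pH = 1.14

x² + Ka₁·x − Ka₁·C = 0 with Ka₁ = 1.70e-02, C = 0.377.
x = (−Ka₁ + √(Ka₁² + 4·Ka₁·C))/2 = 7.2006e-02 M, so pH = 1.14.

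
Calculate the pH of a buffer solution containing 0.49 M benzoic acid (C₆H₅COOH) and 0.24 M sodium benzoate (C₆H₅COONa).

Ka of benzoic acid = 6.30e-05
pH = 3.89

pKa = -log(6.30e-05) = 4.20. pH = pKa + log([A⁻]/[HA]) = 4.20 + log(0.24/0.49)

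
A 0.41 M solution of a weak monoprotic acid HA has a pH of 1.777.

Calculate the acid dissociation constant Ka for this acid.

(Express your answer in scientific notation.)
K_a = 7.10e-04

[H⁺] = 10^(−pH) = 10^(−1.777) = 1.671e-02 M. For HA ⇌ H⁺ + A⁻, Ka = x²/(C − x) = (1.671e-02)²/(0.41 − 1.671e-02) = 7.10e-04.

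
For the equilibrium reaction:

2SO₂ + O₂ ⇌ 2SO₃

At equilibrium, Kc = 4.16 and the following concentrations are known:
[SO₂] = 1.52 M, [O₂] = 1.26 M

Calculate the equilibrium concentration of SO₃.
[SO₃] = 3.4800 M

Kc = ([SO₃]^2) / ([SO₂]^2 × [O₂]) = 4.16
[SO₃]^2 = Kc · (reactant terms)/(other product terms) = 4.16 · 2.9111 / 1 = 12.11
[SO₃] = (12.11)^(1/2) = 3.4800 M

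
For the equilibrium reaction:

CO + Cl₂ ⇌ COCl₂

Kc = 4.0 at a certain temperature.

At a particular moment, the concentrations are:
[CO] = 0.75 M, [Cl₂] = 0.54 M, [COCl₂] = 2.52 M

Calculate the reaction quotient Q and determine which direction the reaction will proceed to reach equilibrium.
Q = 6.222, Q > K, reaction proceeds reverse (toward reactants)

Q = ([COCl₂]) / ([CO] × [Cl₂])
  = ((2.52)) / ((0.75)·(0.54)) = 2.52/0.405 = 6.222
Since Q = 6.222 > Kc = 4.0, the reaction proceeds reverse (toward reactants) to reach equilibrium.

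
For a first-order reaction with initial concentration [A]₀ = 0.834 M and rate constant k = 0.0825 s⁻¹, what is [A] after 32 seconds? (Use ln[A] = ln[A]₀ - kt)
0.0595 M

ln[A] = ln[A]₀ - k·t = ln(0.834) - (0.0825)·(32) = -0.1815 - 2.6400 = -2.8215
[A] = e^(-2.8215) = 0.0595 M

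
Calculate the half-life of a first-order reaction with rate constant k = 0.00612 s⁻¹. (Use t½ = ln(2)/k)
113.26 s

t½ = ln(2)/k = 0.6931/0.00612 = 113.26 s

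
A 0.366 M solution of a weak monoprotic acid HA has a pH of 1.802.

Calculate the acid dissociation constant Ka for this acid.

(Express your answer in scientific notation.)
K_a = 7.11e-04

[H⁺] = 10^(−pH) = 10^(−1.802) = 1.578e-02 M. For HA ⇌ H⁺ + A⁻, Ka = x²/(C − x) = (1.578e-02)²/(0.366 − 1.578e-02) = 7.11e-04.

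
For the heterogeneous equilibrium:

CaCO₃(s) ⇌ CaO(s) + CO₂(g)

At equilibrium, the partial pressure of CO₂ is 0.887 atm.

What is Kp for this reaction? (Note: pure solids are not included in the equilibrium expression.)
K_p = 0.887

Solids (CaCO₃, CaO) have activity 1 and are excluded.
Kp = P(CO₂) = 0.887.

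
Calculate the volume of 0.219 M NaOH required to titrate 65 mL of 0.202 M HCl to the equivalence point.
V_{base} = 60.0 mL

At equivalence: moles acid = moles base.
moles HCl = 0.202 M × 0.065 L = 0.01313 mol
V_NaOH = 0.01313 mol ÷ 0.219 M = 0.05995 L = 60.0 mL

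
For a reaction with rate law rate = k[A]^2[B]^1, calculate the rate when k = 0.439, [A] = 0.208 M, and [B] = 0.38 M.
0.007217 M/s

rate = k·[A]^2·[B]^1 = 0.439·(0.208)^2·(0.38)^1 = 0.439·0.043264·0.38 = 0.007217 M/s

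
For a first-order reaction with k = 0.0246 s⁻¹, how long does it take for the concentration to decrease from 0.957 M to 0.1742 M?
69.25 s

From ln[A] = ln[A]₀ - k·t: t = ln([A]₀/[A])/k = ln(0.957/0.1742)/0.0246 = ln(5.4937)/0.0246 = 1.7036/0.0246 = 69.25 s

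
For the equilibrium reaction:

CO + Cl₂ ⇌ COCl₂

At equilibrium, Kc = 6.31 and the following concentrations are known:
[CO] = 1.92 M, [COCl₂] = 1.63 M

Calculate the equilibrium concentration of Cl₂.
[Cl₂] = 0.1345 M

Kc = ([COCl₂]) / ([CO] × [Cl₂]) = 6.31
[Cl₂]^1 = (product terms)/(Kc · other reactant terms) = 1.63 / (6.31 · 1.92) = 0.13454
[Cl₂] = 0.1345 M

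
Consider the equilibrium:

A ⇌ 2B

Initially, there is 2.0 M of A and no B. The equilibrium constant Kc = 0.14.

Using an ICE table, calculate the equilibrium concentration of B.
[B] = 0.495 M

ICE: [A] = 2.0 − x, [B] = 2x.
Kc = (2x)²/(2.0 − x) = 0.14 ⇒ 4x² + 0.14x − 0.28 = 0.
x = (−0.14 + √(0.14² + 4·4·0.28))/(2·4) = (−0.14 + √4.4996)/8 = 0.24765.
[B] = 2x = 0.495 M.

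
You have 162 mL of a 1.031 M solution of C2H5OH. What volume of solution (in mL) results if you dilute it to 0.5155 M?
Using M₁V₁ = M₂V₂:
1.031 × 162 = 0.5155 × V₂
V₂ = (1.031 × 162) / 0.5155 = 324 mL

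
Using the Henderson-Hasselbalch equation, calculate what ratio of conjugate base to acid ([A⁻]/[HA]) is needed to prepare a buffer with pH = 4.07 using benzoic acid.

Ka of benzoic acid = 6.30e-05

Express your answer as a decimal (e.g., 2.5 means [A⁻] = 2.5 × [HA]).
[A⁻]/[HA] = 0.740

pKa = −log(6.30e-05) = 4.2007. pH = pKa + log([A⁻]/[HA]). 4.07 = 4.2007 + log(ratio). log(ratio) = 4.07 − 4.2007 = -0.1307. ratio = 10^(-0.1307) = 0.740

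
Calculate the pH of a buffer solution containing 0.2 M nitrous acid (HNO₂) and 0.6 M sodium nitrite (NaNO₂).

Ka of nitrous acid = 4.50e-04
pH = 3.82

pKa = -log(4.50e-04) = 3.35. pH = pKa + log([A⁻]/[HA]) = 3.35 + log(0.6/0.2)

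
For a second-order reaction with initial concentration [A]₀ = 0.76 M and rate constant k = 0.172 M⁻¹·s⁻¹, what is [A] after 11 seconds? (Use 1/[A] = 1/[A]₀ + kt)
0.3117 M

1/[A] = 1/[A]₀ + k·t = 1/0.76 + (0.172)·(11) = 1.3158 + 1.8920 = 3.2078
[A] = 1/3.2078 = 0.3117 M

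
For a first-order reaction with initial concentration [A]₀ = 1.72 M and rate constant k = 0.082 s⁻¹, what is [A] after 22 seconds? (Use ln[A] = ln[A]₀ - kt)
0.2832 M

ln[A] = ln[A]₀ - k·t = ln(1.72) - (0.082)·(22) = 0.5423 - 1.8040 = -1.2617
[A] = e^(-1.2617) = 0.2832 M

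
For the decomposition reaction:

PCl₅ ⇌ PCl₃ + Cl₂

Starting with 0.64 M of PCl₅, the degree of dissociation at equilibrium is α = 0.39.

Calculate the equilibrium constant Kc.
K_c = 0.1596

x = α·[A]₀ = 0.39 × 0.64 = 0.2496 M dissociated.
At eq: [PCl₅] = 0.64 − 0.2496 = 0.3904 M; [PCl₃] = [Cl₂] = x = 0.2496 M.
Kc = [PCl₃][Cl₂]/[PCl₅] = (0.2496)²/0.3904 = 0.1596.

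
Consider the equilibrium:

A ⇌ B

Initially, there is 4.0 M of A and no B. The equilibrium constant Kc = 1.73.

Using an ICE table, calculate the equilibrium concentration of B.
[B] = 2.535 M

ICE: [A] = 4.0 − x, [B] = x.
Kc = x/(4.0 − x) = 1.73 ⇒ x = 1.73·4.0/(1 + 1.73) = 6.92/2.73 = 2.535.
[B] = x = 2.535 M.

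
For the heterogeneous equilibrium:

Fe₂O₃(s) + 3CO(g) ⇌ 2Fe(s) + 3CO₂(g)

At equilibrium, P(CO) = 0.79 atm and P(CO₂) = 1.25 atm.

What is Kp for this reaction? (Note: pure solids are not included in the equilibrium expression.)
K_p = 3.961

Solids (Fe₂O₃, Fe) are excluded.
Kp = P(CO₂)³/P(CO)³ = (1.25)³/(0.79)³ = 1.953/0.493 = 3.961.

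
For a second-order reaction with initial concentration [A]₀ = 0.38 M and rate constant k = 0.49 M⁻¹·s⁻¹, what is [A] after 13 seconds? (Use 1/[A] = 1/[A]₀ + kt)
0.1111 M

1/[A] = 1/[A]₀ + k·t = 1/0.38 + (0.49)·(13) = 2.6316 + 6.3700 = 9.0016
[A] = 1/9.0016 = 0.1111 M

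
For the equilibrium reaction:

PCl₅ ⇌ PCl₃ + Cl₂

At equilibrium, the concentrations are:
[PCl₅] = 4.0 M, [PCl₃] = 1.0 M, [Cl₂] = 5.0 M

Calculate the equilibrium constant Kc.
K_c = 1.2500

Kc = ([PCl₃] × [Cl₂]) / ([PCl₅])
   = ((1.0)·(5.0)) / ((4.0))
   = 5 / 4 = 1.2500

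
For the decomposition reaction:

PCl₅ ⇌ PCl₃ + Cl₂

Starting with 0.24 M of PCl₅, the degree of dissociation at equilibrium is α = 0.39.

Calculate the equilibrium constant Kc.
K_c = 0.0598

x = α·[A]₀ = 0.39 × 0.24 = 0.0936 M dissociated.
At eq: [PCl₅] = 0.24 − 0.0936 = 0.1464 M; [PCl₃] = [Cl₂] = x = 0.0936 M.
Kc = [PCl₃][Cl₂]/[PCl₅] = (0.0936)²/0.1464 = 0.05984.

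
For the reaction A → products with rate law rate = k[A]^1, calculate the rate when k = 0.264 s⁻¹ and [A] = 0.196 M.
0.05174 M/s

rate = k·[A]^1 = 0.264·(0.196)^1 = 0.264·0.196 = 0.05174 M/s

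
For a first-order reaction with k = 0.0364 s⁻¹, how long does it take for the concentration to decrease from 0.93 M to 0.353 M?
26.61 s

From ln[A] = ln[A]₀ - k·t: t = ln([A]₀/[A])/k = ln(0.93/0.353)/0.0364 = ln(2.6346)/0.0364 = 0.9687/0.0364 = 26.61 s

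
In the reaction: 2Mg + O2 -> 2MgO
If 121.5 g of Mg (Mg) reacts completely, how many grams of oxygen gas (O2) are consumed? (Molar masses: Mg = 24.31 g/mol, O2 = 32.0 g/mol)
Moles of Mg = 121.5 g ÷ 24.31 g/mol = 4.99794 mol
Mole ratio: 1 mol O2 / 2 mol Mg
Moles of O2 = 4.99794 × (1/2) = 2.49897 mol
Mass of O2 = 2.49897 mol × 32.0 g/mol = 79.97 g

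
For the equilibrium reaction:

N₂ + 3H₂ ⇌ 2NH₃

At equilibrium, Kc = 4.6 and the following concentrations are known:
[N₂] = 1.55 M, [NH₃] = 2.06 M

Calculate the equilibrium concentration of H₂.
[H₂] = 0.8412 M

Kc = ([NH₃]^2) / ([N₂] × [H₂]^3) = 4.6
[H₂]^3 = (product terms)/(Kc · other reactant terms) = 4.2436 / (4.6 · 1.55) = 0.59518
[H₂] = (0.59518)^(1/3) = 0.8412 M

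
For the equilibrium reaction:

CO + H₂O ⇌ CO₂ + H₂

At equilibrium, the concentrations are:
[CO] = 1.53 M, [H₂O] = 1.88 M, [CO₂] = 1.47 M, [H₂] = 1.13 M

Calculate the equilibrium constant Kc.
K_c = 0.5775

Kc = ([CO₂] × [H₂]) / ([CO] × [H₂O])
   = ((1.47)·(1.13)) / ((1.53)·(1.88))
   = 1.6611 / 2.8764 = 0.5775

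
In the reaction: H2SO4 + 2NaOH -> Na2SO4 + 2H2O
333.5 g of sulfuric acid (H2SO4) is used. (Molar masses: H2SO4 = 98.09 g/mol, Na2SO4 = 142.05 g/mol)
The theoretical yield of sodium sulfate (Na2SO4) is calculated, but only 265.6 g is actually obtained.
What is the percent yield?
Moles of H2SO4 = 333.5 g ÷ 98.09 g/mol = 3.39994 mol
Mole ratio: 1 mol Na2SO4 / 1 mol H2SO4
Moles of Na2SO4 = 3.39994 × (1/1) = 3.39994 mol
Theoretical yield = 3.39994 mol × 142.05 g/mol = 482.96 g
Actual yield = 265.6 g
Percent yield = (265.6 / 482.96) × 100% = 55.0%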